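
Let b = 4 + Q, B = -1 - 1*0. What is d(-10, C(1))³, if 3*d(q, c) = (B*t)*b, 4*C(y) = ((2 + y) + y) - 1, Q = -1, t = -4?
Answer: 64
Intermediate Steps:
C(y) = ¼ + y/2 (C(y) = (((2 + y) + y) - 1)/4 = ((2 + 2*y) - 1)/4 = (1 + 2*y)/4 = ¼ + y/2)
B = -1 (B = -1 + 0 = -1)
b = 3 (b = 4 - 1 = 3)
d(q, c) = 4 (d(q, c) = (-1*(-4)*3)/3 = (4*3)/3 = (⅓)*12 = 4)
d(-10, C(1))³ = 4³ = 64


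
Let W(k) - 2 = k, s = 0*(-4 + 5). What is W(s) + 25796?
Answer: 25798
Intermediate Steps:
s = 0 (s = 0*1 = 0)
W(k) = 2 + k
W(s) + 25796 = (2 + 0) + 25796 = 2 + 25796 = 25798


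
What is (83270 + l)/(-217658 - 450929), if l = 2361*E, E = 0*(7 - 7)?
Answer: -83270/668587 ≈ -0.12455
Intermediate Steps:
E = 0 (E = 0*0 = 0)
l = 0 (l = 2361*0 = 0)
(83270 + l)/(-217658 - 450929) = (83270 + 0)/(-217658 - 450929) = 83270/(-668587) = 83270*(-1/668587) = -83270/668587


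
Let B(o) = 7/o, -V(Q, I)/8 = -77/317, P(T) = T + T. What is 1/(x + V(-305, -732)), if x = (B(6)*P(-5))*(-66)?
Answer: 317/244706 ≈ 0.0012954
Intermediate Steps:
P(T) = 2*T
V(Q, I) = 616/317 (V(Q, I) = -(-616)/317 = -8*(-77/317) = 616/317)
x = 770 (x = ((7/6)*(2*(-5)))*(-66) = ((7*(⅙))*(-10))*(-66) = ((7/6)*(-10))*(-66) = -35/3*(-66) = 770)
1/(x + V(-305, -732)) = 1/(770 + 616/317) = 1/(244706/317) = 317/244706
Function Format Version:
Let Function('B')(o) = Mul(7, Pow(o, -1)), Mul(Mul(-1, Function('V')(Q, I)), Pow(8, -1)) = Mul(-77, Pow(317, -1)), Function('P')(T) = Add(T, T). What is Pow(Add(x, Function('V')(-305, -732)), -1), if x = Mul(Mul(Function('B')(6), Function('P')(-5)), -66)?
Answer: Rational(317, 244706) ≈ 0.0012954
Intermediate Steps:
Function('P')(T) = Mul(2, T)
Function('V')(Q, I) = Rational(616, 317) (Function('V')(Q, I) = Mul(-8, Mul(-77, Pow(317, -1))) = Mul(-8, Mul(-77, Rational(1, 317))) = Mul(-8, Rational(-77, 317)) = Rational(616, 317))
x = 770 (x = Mul(Mul(Mul(7, Pow(6, -1)), Mul(2, -5)), -66) = Mul(Mul(Mul(7, Rational(1, 6)), -10), -66) = Mul(Mul(Rational(7, 6), -10), -66) = Mul(Rational(-35, 3), -66) = 770)
Pow(Add(x, Function('V')(-305, -732)), -1) = Pow(Add(770, Rational(616, 317)), -1) = Pow(Rational(244706, 317), -1) = Rational(317, 244706)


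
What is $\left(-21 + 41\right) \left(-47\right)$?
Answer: $-940$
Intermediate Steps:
$\left(-21 + 41\right) \left(-47\right) = 20 \left(-47\right) = -940$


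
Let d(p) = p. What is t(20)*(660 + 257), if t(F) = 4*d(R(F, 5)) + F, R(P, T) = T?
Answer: 36680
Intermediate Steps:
t(F) = 20 + F (t(F) = 4*5 + F = 20 + F)
t(20)*(660 + 257) = (20 + 20)*(660 + 257) = 40*917 = 36680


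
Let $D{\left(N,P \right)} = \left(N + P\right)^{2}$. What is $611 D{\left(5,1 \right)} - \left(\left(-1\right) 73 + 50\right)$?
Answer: $22019$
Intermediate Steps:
$611 D{\left(5,1 \right)} - \left(\left(-1\right) 73 + 50\right) = 611 \left(5 + 1\right)^{2} - \left(\left(-1\right) 73 + 50\right) = 611 \cdot 6^{2} - \left(-73 + 50\right) = 611 \cdot 36 - -23 = 21996 + 23 = 22019$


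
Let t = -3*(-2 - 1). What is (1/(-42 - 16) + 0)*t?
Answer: -9/58 ≈ -0.15517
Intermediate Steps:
t = 9 (t = -3*(-3) = 9)
(1/(-42 - 16) + 0)*t = (1/(-42 - 16) + 0)*9 = (1/(-58) + 0)*9 = (-1/58 + 0)*9 = -1/58*9 = -9/58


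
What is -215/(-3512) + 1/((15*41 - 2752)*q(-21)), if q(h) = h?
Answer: 9652067/157608024 ≈ 0.061241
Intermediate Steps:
-215/(-3512) + 1/((15*41 - 2752)*q(-21)) = -215/(-3512) + 1/((15*41 - 2752)*(-21)) = -215*(-1/3512) - 1/21/(615 - 2752) = 215/3512 - 1/21/(-2137) = 215/3512 - 1/2137*(-1/21) = 215/3512 + 1/44877 = 9652067/157608024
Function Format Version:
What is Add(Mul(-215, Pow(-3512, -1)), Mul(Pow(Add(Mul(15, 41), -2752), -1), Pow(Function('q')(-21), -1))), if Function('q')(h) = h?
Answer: Rational(9652067, 157608024) ≈ 0.061241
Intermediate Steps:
Add(Mul(-215, Pow(-3512, -1)), Mul(Pow(Add(Mul(15, 41), -2752), -1), Pow(Function('q')(-21), -1))) = Add(Mul(-215, Pow(-3512, -1)), Mul(Pow(Add(Mul(15, 41), -2752), -1), Pow(-21, -1))) = Add(Mul(-215, Rational(-1, 3512)), Mul(Pow(Add(615, -2752), -1), Rational(-1, 21))) = Add(Rational(215, 3512), Mul(Pow(-2137, -1), Rational(-1, 21))) = Add(Rational(215, 3512), Mul(Rational(-1, 2137), Rational(-1, 21))) = Add(Rational(215, 3512), Rational(1, 44877)) = Rational(9652067, 157608024)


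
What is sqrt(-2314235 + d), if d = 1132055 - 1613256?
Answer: 6*I*sqrt(77651) ≈ 1672.0*I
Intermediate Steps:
d = -481201
sqrt(-2314235 + d) = sqrt(-2314235 - 481201) = sqrt(-2795436) = 6*I*sqrt(77651)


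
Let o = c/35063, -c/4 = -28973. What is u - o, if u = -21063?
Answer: -105521123/5009 ≈ -21066.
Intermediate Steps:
c = 115892 (c = -4*(-28973) = 115892)
o = 16556/5009 (o = 115892/35063 = 115892*(1/35063) = 16556/5009 ≈ 3.3053)
u - o = -21063 - 1*16556/5009 = -21063 - 16556/5009 = -105521123/5009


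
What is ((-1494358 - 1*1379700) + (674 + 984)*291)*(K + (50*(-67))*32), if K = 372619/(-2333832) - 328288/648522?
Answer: 16168340913980276390155/63064224846 ≈ 2.5638e+11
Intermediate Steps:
K = -167970109789/252256899384 (K = 372619*(-1/2333832) - 328288*1/648522 = -372619/2333832 - 164144/324261 = -167970109789/252256899384 ≈ -0.66587)
((-1494358 - 1*1379700) + (674 + 984)*291)*(K + (50*(-67))*32) = ((-1494358 - 1*1379700) + (674 + 984)*291)*(-167970109789/252256899384 + (50*(-67))*32) = ((-1494358 - 1379700) + 1658*291)*(-167970109789/252256899384 - 3350*32) = (-2874058 + 482478)*(-167970109789/252256899384 - 107200) = -2391580*(-27042107584074589/252256899384) = 16168340913980276390155/63064224846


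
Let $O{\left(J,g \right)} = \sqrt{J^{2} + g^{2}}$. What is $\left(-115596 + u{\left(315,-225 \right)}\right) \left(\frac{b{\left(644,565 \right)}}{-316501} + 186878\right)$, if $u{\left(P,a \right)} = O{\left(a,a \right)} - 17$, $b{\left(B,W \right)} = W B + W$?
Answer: $- \frac{6838128519989689}{316501} + \frac{13308009626925 \sqrt{2}}{316501} \approx -2.1546 \cdot 10^{10}$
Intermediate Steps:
$b{\left(B,W \right)} = W + B W$ ($b{\left(B,W \right)} = B W + W = W + B W$)
$u{\left(P,a \right)} = -17 + \sqrt{2} \sqrt{a^{2}}$ ($u{\left(P,a \right)} = \sqrt{a^{2} + a^{2}} - 17 = \sqrt{2 a^{2}} - 17 = \sqrt{2} \sqrt{a^{2}} - 17 = -17 + \sqrt{2} \sqrt{a^{2}}$)
$\left(-115596 + u{\left(315,-225 \right)}\right) \left(\frac{b{\left(644,565 \right)}}{-316501} + 186878\right) = \left(-115596 - \left(17 - \sqrt{2} \sqrt{\left(-225\right)^{2}}\right)\right) \left(\frac{565 \left(1 + 644\right)}{-316501} + 186878\right) = \left(-115596 - \left(17 - \sqrt{2} \sqrt{50625}\right)\right) \left(565 \cdot 645 \left(- \frac{1}{316501}\right) + 186878\right) = \left(-115596 - \left(17 - \sqrt{2} \cdot 225\right)\right) \left(364425 \left(- \frac{1}{316501}\right) + 186878\right) = \left(-115596 - \left(17 - 225 \sqrt{2}\right)\right) \left(- \frac{364425}{316501} + 186878\right) = \left(-115613 + 225 \sqrt{2}\right) \frac{59146709453}{316501} = - \frac{6838128519989689}{316501} + \frac{13308009626925 \sqrt{2}}{316501}$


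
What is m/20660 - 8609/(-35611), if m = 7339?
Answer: 439211069/735723260 ≈ 0.59698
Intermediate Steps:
m/20660 - 8609/(-35611) = 7339/20660 - 8609/(-35611) = 7339*(1/20660) - 8609*(-1/35611) = 7339/20660 + 8609/35611 = 439211069/735723260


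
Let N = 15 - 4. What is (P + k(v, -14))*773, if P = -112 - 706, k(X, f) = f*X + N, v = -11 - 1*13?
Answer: -364083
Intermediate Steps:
N = 11
v = -24 (v = -11 - 13 = -24)
k(X, f) = 11 + X*f (k(X, f) = f*X + 11 = X*f + 11 = 11 + X*f)
P = -818
(P + k(v, -14))*773 = (-818 + (11 - 24*(-14)))*773 = (-818 + (11 + 336))*773 = (-818 + 347)*773 = -471*773 = -364083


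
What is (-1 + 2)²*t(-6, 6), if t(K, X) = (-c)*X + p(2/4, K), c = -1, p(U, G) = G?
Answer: 0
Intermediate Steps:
t(K, X) = K + X (t(K, X) = (-1*(-1))*X + K = 1*X + K = X + K = K + X)
(-1 + 2)²*t(-6, 6) = (-1 + 2)²*(-6 + 6) = 1²*0 = 1*0 = 0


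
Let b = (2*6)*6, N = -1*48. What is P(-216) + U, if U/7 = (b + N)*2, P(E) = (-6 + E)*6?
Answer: -996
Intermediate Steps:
N = -48
b = 72 (b = 12*6 = 72)
P(E) = -36 + 6*E
U = 336 (U = 7*((72 - 48)*2) = 7*(24*2) = 7*48 = 336)
P(-216) + U = (-36 + 6*(-216)) + 336 = (-36 - 1296) + 336 = -1332 + 336 = -996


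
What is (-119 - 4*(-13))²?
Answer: 4489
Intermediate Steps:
(-119 - 4*(-13))² = (-119 + 52)² = (-67)² = 4489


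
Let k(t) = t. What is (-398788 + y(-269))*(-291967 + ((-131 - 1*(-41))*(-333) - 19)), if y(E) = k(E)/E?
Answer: 104488574592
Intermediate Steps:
y(E) = 1 (y(E) = E/E = 1)
(-398788 + y(-269))*(-291967 + ((-131 - 1*(-41))*(-333) - 19)) = (-398788 + 1)*(-291967 + ((-131 - 1*(-41))*(-333) - 19)) = -398787*(-291967 + ((-131 + 41)*(-333) - 19)) = -398787*(-291967 + (-90*(-333) - 19)) = -398787*(-291967 + (29970 - 19)) = -398787*(-291967 + 29951) = -398787*(-262016) = 104488574592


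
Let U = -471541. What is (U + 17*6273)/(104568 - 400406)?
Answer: 182450/147919 ≈ 1.2334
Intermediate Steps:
(U + 17*6273)/(104568 - 400406) = (-471541 + 17*6273)/(104568 - 400406) = (-471541 + 106641)/(-295838) = -364900*(-1/295838) = 182450/147919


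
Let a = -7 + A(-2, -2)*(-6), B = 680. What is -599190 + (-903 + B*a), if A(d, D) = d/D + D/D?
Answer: -613013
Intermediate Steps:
A(d, D) = 1 + d/D (A(d, D) = d/D + 1 = 1 + d/D)
a = -19 (a = -7 + ((-2 - 2)/(-2))*(-6) = -7 - ½*(-4)*(-6) = -7 + 2*(-6) = -7 - 12 = -19)
-599190 + (-903 + B*a) = -599190 + (-903 + 680*(-19)) = -599190 + (-903 - 12920) = -599190 - 13823 = -613013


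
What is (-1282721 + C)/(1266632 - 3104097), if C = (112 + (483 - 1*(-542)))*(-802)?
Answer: 438919/367493 ≈ 1.1944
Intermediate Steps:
C = -911874 (C = (112 + (483 + 542))*(-802) = (112 + 1025)*(-802) = 1137*(-802) = -911874)
(-1282721 + C)/(1266632 - 3104097) = (-1282721 - 911874)/(1266632 - 3104097) = -2194595/(-1837465) = -2194595*(-1/1837465) = 438919/367493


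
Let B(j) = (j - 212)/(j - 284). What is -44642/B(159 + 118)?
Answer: 24038/5 ≈ 4807.6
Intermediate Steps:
B(j) = (-212 + j)/(-284 + j)
-44642/B(159 + 118) = -44642*(-284 + (159 + 118))/(-212 + (159 + 118)) = -44642*(-284 + 277)/(-212 + 277) = -44642/(65/(-7)) = -44642/((-⅐*65)) = -44642/(-65/7) = -44642*(-7/65) = 24038/5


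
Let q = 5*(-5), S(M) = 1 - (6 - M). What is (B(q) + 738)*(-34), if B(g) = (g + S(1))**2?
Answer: -53686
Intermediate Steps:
S(M) = -5 + M (S(M) = 1 + (-6 + M) = -5 + M)
q = -25
B(g) = (-4 + g)**2 (B(g) = (g + (-5 + 1))**2 = (g - 4)**2 = (-4 + g)**2)
(B(q) + 738)*(-34) = ((-4 - 25)**2 + 738)*(-34) = ((-29)**2 + 738)*(-34) = (841 + 738)*(-34) = 1579*(-34) = -53686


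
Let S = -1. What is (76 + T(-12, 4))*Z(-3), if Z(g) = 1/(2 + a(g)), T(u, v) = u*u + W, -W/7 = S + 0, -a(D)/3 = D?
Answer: 227/11 ≈ 20.636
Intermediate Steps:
a(D) = -3*D
W = 7 (W = -7*(-1 + 0) = -7*(-1) = 7)
T(u, v) = 7 + u**2 (T(u, v) = u*u + 7 = u**2 + 7 = 7 + u**2)
Z(g) = 1/(2 - 3*g)
(76 + T(-12, 4))*Z(-3) = (76 + (7 + (-12)**2))*(-1/(-2 + 3*(-3))) = (76 + (7 + 144))*(-1/(-2 - 9)) = (76 + 151)*(-1/(-11)) = 227*(-1*(-1/11)) = 227*(1/11) = 227/11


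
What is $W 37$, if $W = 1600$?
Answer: $59200$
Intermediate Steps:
$W 37 = 1600 \cdot 37 = 59200$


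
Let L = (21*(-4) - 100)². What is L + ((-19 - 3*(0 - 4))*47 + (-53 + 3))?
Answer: 33477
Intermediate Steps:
L = 33856 (L = (-84 - 100)² = (-184)² = 33856)
L + ((-19 - 3*(0 - 4))*47 + (-53 + 3)) = 33856 + ((-19 - 3*(0 - 4))*47 + (-53 + 3)) = 33856 + ((-19 - 3*(-4))*47 - 50) = 33856 + ((-19 + 12)*47 - 50) = 33856 + (-7*47 - 50) = 33856 + (-329 - 50) = 33856 - 379 = 33477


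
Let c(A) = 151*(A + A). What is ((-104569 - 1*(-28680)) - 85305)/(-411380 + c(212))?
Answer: 80597/173678 ≈ 0.46406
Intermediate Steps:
c(A) = 302*A (c(A) = 151*(2*A) = 302*A)
((-104569 - 1*(-28680)) - 85305)/(-411380 + c(212)) = ((-104569 - 1*(-28680)) - 85305)/(-411380 + 302*212) = ((-104569 + 28680) - 85305)/(-411380 + 64024) = (-75889 - 85305)/(-347356) = -161194*(-1/347356) = 80597/173678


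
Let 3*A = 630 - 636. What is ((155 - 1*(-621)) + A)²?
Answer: 599076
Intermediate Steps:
A = -2 (A = (630 - 636)/3 = (⅓)*(-6) = -2)
((155 - 1*(-621)) + A)² = ((155 - 1*(-621)) - 2)² = ((155 + 621) - 2)² = (776 - 2)² = 774² = 599076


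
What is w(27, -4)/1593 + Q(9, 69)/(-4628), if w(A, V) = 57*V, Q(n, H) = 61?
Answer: -384119/2457468 ≈ -0.15631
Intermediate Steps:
w(27, -4)/1593 + Q(9, 69)/(-4628) = (57*(-4))/1593 + 61/(-4628) = -228*1/1593 + 61*(-1/4628) = -76/531 - 61/4628 = -384119/2457468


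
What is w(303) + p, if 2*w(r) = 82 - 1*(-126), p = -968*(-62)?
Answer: 60120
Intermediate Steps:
p = 60016
w(r) = 104 (w(r) = (82 - 1*(-126))/2 = (82 + 126)/2 = (1/2)*208 = 104)
w(303) + p = 104 + 60016 = 60120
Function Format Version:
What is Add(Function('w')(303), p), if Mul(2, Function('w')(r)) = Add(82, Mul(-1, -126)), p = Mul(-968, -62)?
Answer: 60120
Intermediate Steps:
p = 60016
Function('w')(r) = 104 (Function('w')(r) = Mul(Rational(1, 2), Add(82, Mul(-1, -126))) = Mul(Rational(1, 2), Add(82, 126)) = Mul(Rational(1, 2), 208) = 104)
Add(Function('w')(303), p) = Add(104, 60016) = 60120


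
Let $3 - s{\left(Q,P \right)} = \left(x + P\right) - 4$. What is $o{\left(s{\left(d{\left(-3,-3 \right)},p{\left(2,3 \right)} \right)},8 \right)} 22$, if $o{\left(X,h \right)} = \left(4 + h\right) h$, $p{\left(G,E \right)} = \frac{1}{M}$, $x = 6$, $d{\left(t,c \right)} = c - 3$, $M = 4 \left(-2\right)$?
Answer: $2112$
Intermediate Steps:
$M = -8$
$d{\left(t,c \right)} = -3 + c$ ($d{\left(t,c \right)} = c - 3 = -3 + c$)
$p{\left(G,E \right)} = - \frac{1}{8}$ ($p{\left(G,E \right)} = \frac{1}{-8} = - \frac{1}{8}$)
$s{\left(Q,P \right)} = 1 - P$ ($s{\left(Q,P \right)} = 3 - \left(\left(6 + P\right) - 4\right) = 3 - \left(2 + P\right) = 1 - P$)
$o{\left(X,h \right)} = h \left(4 + h\right)$
$o{\left(s{\left(d{\left(-3,-3 \right)},p{\left(2,3 \right)} \right)},8 \right)} 22 = 8 \left(4 + 8\right) 22 = 8 \cdot 12 \cdot 22 = 96 \cdot 22 = 2112$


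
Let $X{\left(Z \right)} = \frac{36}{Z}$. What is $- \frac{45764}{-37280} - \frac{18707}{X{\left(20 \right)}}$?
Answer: $- \frac{871643231}{83880} \approx -10392.0$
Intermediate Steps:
$- \frac{45764}{-37280} - \frac{18707}{X{\left(20 \right)}} = - \frac{45764}{-37280} - \frac{18707}{36 \cdot \frac{1}{20}} = \left(-45764\right) \left(- \frac{1}{37280}\right) - \frac{18707}{36 \cdot \frac{1}{20}} = \frac{11441}{9320} - \frac{18707}{\frac{9}{5}} = \frac{11441}{9320} - \frac{93535}{9} = - \frac{871643231}{83880}$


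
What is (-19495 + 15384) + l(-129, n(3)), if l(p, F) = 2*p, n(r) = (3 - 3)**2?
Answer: -4369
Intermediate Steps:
n(r) = 0 (n(r) = 0**2 = 0)
(-19495 + 15384) + l(-129, n(3)) = (-19495 + 15384) + 2*(-129) = -4111 - 258 = -4369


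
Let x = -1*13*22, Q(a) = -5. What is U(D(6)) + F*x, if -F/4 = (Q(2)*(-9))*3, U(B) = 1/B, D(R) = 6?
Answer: 926641/6 ≈ 1.5444e+5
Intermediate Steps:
x = -286 (x = -13*22 = -286)
F = -540 (F = -4*(-5*(-9))*3 = -180*3 = -4*135 = -540)
U(D(6)) + F*x = 1/6 - 540*(-286) = ⅙ + 154440 = 926641/6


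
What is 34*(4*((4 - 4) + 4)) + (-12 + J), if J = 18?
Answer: 550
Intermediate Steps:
34*(4*((4 - 4) + 4)) + (-12 + J) = 34*(4*((4 - 4) + 4)) + (-12 + 18) = 34*(4*(0 + 4)) + 6 = 34*(4*4) + 6 = 34*16 + 6 = 544 + 6 = 550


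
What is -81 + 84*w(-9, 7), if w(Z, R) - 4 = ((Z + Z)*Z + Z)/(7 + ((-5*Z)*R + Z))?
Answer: 92667/313 ≈ 296.06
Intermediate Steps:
w(Z, R) = 4 + (Z + 2*Z²)/(7 + Z - 5*R*Z) (w(Z, R) = 4 + ((Z + Z)*Z + Z)/(7 + ((-5*Z)*R + Z)) = 4 + ((2*Z)*Z + Z)/(7 + (-5*R*Z + Z)) = 4 + (2*Z² + Z)/(7 + (Z - 5*R*Z)) = 4 + (Z + 2*Z²)/(7 + Z - 5*R*Z))
-81 + 84*w(-9, 7) = -81 + 84*((28 + 2*(-9)² + 5*(-9) - 20*7*(-9))/(7 - 9 - 5*7*(-9))) = -81 + 84*((28 + 2*81 - 45 + 1260)/(7 - 9 + 315)) = -81 + 84*((28 + 162 - 45 + 1260)/313) = -81 + 84*((1/313)*1405) = -81 + 84*(1405/313) = -81 + 118020/313 = 92667/313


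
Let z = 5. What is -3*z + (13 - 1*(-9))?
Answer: 7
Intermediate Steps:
-3*z + (13 - 1*(-9)) = -3*5 + (13 - 1*(-9)) = -15 + (13 + 9) = -15 + 22 = 7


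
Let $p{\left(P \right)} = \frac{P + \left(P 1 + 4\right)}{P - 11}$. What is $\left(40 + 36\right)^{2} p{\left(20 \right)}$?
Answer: $\frac{254144}{9} \approx 28238.0$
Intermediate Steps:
$p{\left(P \right)} = \frac{4 + 2 P}{-11 + P}$ ($p{\left(P \right)} = \frac{P + \left(P + 4\right)}{-11 + P} = \frac{P + \left(4 + P\right)}{-11 + P} = \frac{4 + 2 P}{-11 + P}$)
$\left(40 + 36\right)^{2} p{\left(20 \right)} = \left(40 + 36\right)^{2} \frac{2 \left(2 + 20\right)}{-11 + 20} = 76^{2} \cdot 2 \cdot \frac{1}{9} \cdot 22 = 5776 \cdot 2 \cdot \frac{1}{9} \cdot 22 = 5776 \cdot \frac{44}{9} = \frac{254144}{9}$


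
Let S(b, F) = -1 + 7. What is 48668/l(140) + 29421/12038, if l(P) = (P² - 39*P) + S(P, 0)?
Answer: 501027425/85144774 ≈ 5.8844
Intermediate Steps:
S(b, F) = 6
l(P) = 6 + P² - 39*P (l(P) = (P² - 39*P) + 6 = 6 + P² - 39*P)
48668/l(140) + 29421/12038 = 48668/(6 + 140² - 39*140) + 29421/12038 = 48668/(6 + 19600 - 5460) + 29421*(1/12038) = 48668/14146 + 29421/12038 = 48668*(1/14146) + 29421/12038 = 24334/7073 + 29421/12038 = 501027425/85144774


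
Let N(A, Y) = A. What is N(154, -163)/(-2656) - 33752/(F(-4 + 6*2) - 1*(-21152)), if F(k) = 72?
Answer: -5807113/3523184 ≈ -1.6483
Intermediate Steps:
N(154, -163)/(-2656) - 33752/(F(-4 + 6*2) - 1*(-21152)) = 154/(-2656) - 33752/(72 - 1*(-21152)) = 154*(-1/2656) - 33752/(72 + 21152) = -77/1328 - 33752/21224 = -77/1328 - 33752*1/21224 = -77/1328 - 4219/2653 = -5807113/3523184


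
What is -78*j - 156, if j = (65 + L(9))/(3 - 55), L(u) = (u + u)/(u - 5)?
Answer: -207/4 ≈ -51.750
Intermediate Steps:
L(u) = 2*u/(-5 + u) (L(u) = (2*u)/(-5 + u) = 2*u/(-5 + u))
j = -139/104 (j = (65 + 2*9/(-5 + 9))/(3 - 55) = (65 + 2*9/4)/(-52) = (65 + 2*9*(¼))*(-1/52) = (65 + 9/2)*(-1/52) = (139/2)*(-1/52) = -139/104 ≈ -1.3365)
-78*j - 156 = -78*(-139/104) - 156 = 417/4 - 156 = -207/4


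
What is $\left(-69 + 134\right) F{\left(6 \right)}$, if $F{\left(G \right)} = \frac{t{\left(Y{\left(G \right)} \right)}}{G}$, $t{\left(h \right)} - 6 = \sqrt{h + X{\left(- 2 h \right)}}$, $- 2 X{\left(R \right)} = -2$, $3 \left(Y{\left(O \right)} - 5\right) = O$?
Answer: $65 + \frac{65 \sqrt{2}}{3} \approx 95.641$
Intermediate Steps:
$Y{\left(O \right)} = 5 + \frac{O}{3}$
$X{\left(R \right)} = 1$ ($X{\left(R \right)} = \left(- \frac{1}{2}\right) \left(-2\right) = 1$)
$t{\left(h \right)} = 6 + \sqrt{1 + h}$ ($t{\left(h \right)} = 6 + \sqrt{h + 1} = 6 + \sqrt{1 + h}$)
$F{\left(G \right)} = \frac{6 + \sqrt{6 + \frac{G}{3}}}{G}$ ($F{\left(G \right)} = \frac{6 + \sqrt{1 + \left(5 + \frac{G}{3}\right)}}{G} = \frac{6 + \sqrt{6 + \frac{G}{3}}}{G}$)
$\left(-69 + 134\right) F{\left(6 \right)} = \left(-69 + 134\right) \frac{6 + \frac{\sqrt{54 + 3 \cdot 6}}{3}}{6} = 65 \frac{6 + \frac{\sqrt{54 + 18}}{3}}{6} = 65 \frac{6 + \frac{\sqrt{72}}{3}}{6} = 65 \frac{6 + \frac{6 \sqrt{2}}{3}}{6} = 65 \frac{6 + 2 \sqrt{2}}{6} = 65 \left(1 + \frac{\sqrt{2}}{3}\right) = 65 + \frac{65 \sqrt{2}}{3}$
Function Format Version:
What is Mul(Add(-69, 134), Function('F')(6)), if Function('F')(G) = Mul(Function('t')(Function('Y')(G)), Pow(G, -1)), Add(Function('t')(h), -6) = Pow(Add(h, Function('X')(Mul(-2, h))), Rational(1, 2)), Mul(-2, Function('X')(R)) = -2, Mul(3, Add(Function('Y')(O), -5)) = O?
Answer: Add(65, Mul(Rational(65, 3), Pow(2, Rational(1, 2)))) ≈ 95.641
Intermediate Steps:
Function('Y')(O) = Add(5, Mul(Rational(1, 3), O))
Function('X')(R) = 1 (Function('X')(R) = Mul(Rational(-1, 2), -2) = 1)
Function('t')(h) = Add(6, Pow(Add(1, h), Rational(1, 2))) (Function('t')(h) = Add(6, Pow(Add(h, 1), Rational(1, 2))) = Add(6, Pow(Add(1, h), Rational(1, 2))))
Function('F')(G) = Mul(Pow(G, -1), Add(6, Pow(Add(6, Mul(Rational(1, 3), G)), Rational(1, 2)))) (Function('F')(G) = Mul(Add(6, Pow(Add(1, Add(5, Mul(Rational(1, 3), G))), Rational(1, 2))), Pow(G, -1)) = Mul(Add(6, Pow(Add(6, Mul(Rational(1, 3), G)), Rational(1, 2))), Pow(G, -1)) = Mul(Pow(G, -1), Add(6, Pow(Add(6, Mul(Rational(1, 3), G)), Rational(1, 2)))))
Mul(Add(-69, 134), Function('F')(6)) = Mul(Add(-69, 134), Mul(Pow(6, -1), Add(6, Mul(Rational(1, 3), Pow(Add(54, Mul(3, 6)), Rational(1, 2)))))) = Mul(65, Mul(Rational(1, 6), Add(6, Mul(Rational(1, 3), Pow(Add(54, 18), Rational(1, 2)))))) = Mul(65, Mul(Rational(1, 6), Add(6, Mul(Rational(1, 3), Pow(72, Rational(1, 2)))))) = Mul(65, Mul(Rational(1, 6), Add(6, Mul(Rational(1, 3), Mul(6, Pow(2, Rational(1, 2))))))) = Mul(65, Mul(Rational(1, 6), Add(6, Mul(2, Pow(2, Rational(1, 2)))))) = Mul(65, Add(1, Mul(Rational(1, 3), Pow(2, Rational(1, 2))))) = Add(65, Mul(Rational(65, 3), Pow(2, Rational(1, 2))))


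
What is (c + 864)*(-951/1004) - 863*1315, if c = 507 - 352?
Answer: -1140353449/1004 ≈ -1.1358e+6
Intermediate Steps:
c = 155
(c + 864)*(-951/1004) - 863*1315 = (155 + 864)*(-951/1004) - 863*1315 = 1019*(-951*1/1004) - 1*1134845 = 1019*(-951/1004) - 1134845 = -969069/1004 - 1134845 = -1140353449/1004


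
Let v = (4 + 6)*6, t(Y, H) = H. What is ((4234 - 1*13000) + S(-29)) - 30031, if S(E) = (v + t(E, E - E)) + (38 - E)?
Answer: -38670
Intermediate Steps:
v = 60 (v = 10*6 = 60)
S(E) = 98 - E (S(E) = (60 + (E - E)) + (38 - E) = (60 + 0) + (38 - E) = 60 + (38 - E) = 98 - E)
((4234 - 1*13000) + S(-29)) - 30031 = ((4234 - 1*13000) + (98 - 1*(-29))) - 30031 = ((4234 - 13000) + (98 + 29)) - 30031 = (-8766 + 127) - 30031 = -8639 - 30031 = -38670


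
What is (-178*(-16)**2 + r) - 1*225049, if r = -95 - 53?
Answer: -270765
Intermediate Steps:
r = -148
(-178*(-16)**2 + r) - 1*225049 = (-178*(-16)**2 - 148) - 1*225049 = (-178*256 - 148) - 225049 = (-45568 - 148) - 225049 = -45716 - 225049 = -270765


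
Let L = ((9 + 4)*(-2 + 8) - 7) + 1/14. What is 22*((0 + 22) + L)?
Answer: 14333/7 ≈ 2047.6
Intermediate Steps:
L = 995/14 (L = (13*6 - 7) + 1/14 = (78 - 7) + 1/14 = 71 + 1/14 = 995/14 ≈ 71.071)
22*((0 + 22) + L) = 22*((0 + 22) + 995/14) = 22*(22 + 995/14) = 22*(1303/14) = 14333/7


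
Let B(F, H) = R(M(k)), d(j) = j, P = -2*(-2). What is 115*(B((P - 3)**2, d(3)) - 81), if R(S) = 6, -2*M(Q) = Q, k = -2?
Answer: -8625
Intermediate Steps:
P = 4
M(Q) = -Q/2
B(F, H) = 6
115*(B((P - 3)**2, d(3)) - 81) = 115*(6 - 81) = 115*(-75) = -8625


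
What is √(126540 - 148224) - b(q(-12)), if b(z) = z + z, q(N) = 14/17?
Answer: -28/17 + 2*I*√5421 ≈ -1.6471 + 147.25*I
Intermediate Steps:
q(N) = 14/17 (q(N) = 14*(1/17) = 14/17)
b(z) = 2*z
√(126540 - 148224) - b(q(-12)) = √(126540 - 148224) - 2*14/17 = √(-21684) - 1*28/17 = 2*I*√5421 - 28/17 = -28/17 + 2*I*√5421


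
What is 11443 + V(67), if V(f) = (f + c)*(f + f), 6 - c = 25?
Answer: 17875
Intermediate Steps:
c = -19 (c = 6 - 1*25 = 6 - 25 = -19)
V(f) = 2*f*(-19 + f) (V(f) = (f - 19)*(f + f) = (-19 + f)*(2*f) = 2*f*(-19 + f))
11443 + V(67) = 11443 + 2*67*(-19 + 67) = 11443 + 2*67*48 = 11443 + 6432 = 17875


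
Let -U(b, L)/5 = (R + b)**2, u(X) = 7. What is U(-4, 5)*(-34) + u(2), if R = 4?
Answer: 7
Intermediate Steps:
U(b, L) = -5*(4 + b)**2
U(-4, 5)*(-34) + u(2) = -5*(4 - 4)**2*(-34) + 7 = -5*0**2*(-34) + 7 = -5*0*(-34) + 7 = 0*(-34) + 7 = 0 + 7 = 7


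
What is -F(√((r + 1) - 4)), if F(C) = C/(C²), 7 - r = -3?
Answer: -√7/7 ≈ -0.37796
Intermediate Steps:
r = 10 (r = 7 - 1*(-3) = 7 + 3 = 10)
F(C) = 1/C (F(C) = C/C² = 1/C)
-F(√((r + 1) - 4)) = -1/(√((10 + 1) - 4)) = -1/(√(11 - 4)) = -1/(√7) = -√7/7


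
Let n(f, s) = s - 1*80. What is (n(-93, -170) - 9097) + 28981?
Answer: 19634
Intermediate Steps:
n(f, s) = -80 + s (n(f, s) = s - 80 = -80 + s)
(n(-93, -170) - 9097) + 28981 = ((-80 - 170) - 9097) + 28981 = (-250 - 9097) + 28981 = -9347 + 28981 = 19634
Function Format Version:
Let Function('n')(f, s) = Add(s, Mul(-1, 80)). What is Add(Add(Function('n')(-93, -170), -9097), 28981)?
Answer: 19634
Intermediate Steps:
Function('n')(f, s) = Add(-80, s) (Function('n')(f, s) = Add(s, -80) = Add(-80, s))
Add(Add(Function('n')(-93, -170), -9097), 28981) = Add(Add(Add(-80, -170), -9097), 28981) = Add(Add(-250, -9097), 28981) = Add(-9347, 28981) = 19634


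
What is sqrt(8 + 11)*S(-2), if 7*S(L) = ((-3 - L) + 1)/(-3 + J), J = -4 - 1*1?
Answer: 0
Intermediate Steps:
J = -5 (J = -4 - 1 = -5)
S(L) = 1/28 + L/56 (S(L) = (((-3 - L) + 1)/(-3 - 5))/7 = ((-2 - L)/(-8))/7 = ((-2 - L)*(-1/8))/7 = (1/4 + L/8)/7 = 1/28 + L/56)
sqrt(8 + 11)*S(-2) = sqrt(8 + 11)*(1/28 + (1/56)*(-2)) = sqrt(19)*(1/28 - 1/28) = sqrt(19)*0 = 0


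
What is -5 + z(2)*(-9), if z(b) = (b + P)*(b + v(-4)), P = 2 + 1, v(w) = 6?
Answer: -365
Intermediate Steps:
P = 3
z(b) = (3 + b)*(6 + b) (z(b) = (b + 3)*(b + 6) = (3 + b)*(6 + b))
-5 + z(2)*(-9) = -5 + (18 + 2² + 9*2)*(-9) = -5 + (18 + 4 + 18)*(-9) = -5 + 40*(-9) = -5 - 360 = -365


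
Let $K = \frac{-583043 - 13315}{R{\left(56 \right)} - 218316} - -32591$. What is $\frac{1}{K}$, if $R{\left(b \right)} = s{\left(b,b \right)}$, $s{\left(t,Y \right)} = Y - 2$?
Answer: $\frac{36377}{1185662200} \approx 3.0681 \cdot 10^{-5}$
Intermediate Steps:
$s{\left(t,Y \right)} = -2 + Y$
$R{\left(b \right)} = -2 + b$
$K = \frac{1185662200}{36377}$ ($K = \frac{-583043 - 13315}{\left(-2 + 56\right) - 218316} - -32591 = - \frac{596358}{54 - 218316} + 32591 = - \frac{596358}{-218262} + 32591 = \left(-596358\right) \left(- \frac{1}{218262}\right) + 32591 = \frac{99393}{36377} + 32591 = \frac{1185662200}{36377} \approx 32594.0$)
$\frac{1}{K} = \frac{1}{\frac{1185662200}{36377}} = \frac{36377}{1185662200}$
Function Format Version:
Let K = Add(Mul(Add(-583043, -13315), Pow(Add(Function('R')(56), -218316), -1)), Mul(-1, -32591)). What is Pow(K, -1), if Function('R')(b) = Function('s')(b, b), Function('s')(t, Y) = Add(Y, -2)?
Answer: Rational(36377, 1185662200) ≈ 3.0681e-5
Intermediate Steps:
Function('s')(t, Y) = Add(-2, Y)
Function('R')(b) = Add(-2, b)
K = Rational(1185662200, 36377) (K = Add(Mul(Add(-583043, -13315), Pow(Add(Add(-2, 56), -218316), -1)), Mul(-1, -32591)) = Add(Mul(-596358, Pow(Add(54, -218316), -1)), 32591) = Add(Mul(-596358, Pow(-218262, -1)), 32591) = Add(Mul(-596358, Rational(-1, 218262)), 32591) = Add(Rational(99393, 36377), 32591) = Rational(1185662200, 36377) ≈ 32594.)
Pow(K, -1) = Pow(Rational(1185662200, 36377), -1) = Rational(36377, 1185662200)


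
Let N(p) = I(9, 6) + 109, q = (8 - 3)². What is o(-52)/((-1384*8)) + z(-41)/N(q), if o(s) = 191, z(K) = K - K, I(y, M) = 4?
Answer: -191/11072 ≈ -0.017251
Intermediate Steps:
z(K) = 0
q = 25 (q = 5² = 25)
N(p) = 113 (N(p) = 4 + 109 = 113)
o(-52)/((-1384*8)) + z(-41)/N(q) = 191/((-1384*8)) + 0/113 = 191/(-11072) + 0*(1/113) = 191*(-1/11072) + 0 = -191/11072 + 0 = -191/11072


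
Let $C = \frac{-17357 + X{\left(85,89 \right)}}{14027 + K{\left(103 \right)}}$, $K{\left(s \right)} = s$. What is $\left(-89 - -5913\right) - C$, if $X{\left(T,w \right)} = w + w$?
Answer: $\frac{82310299}{14130} \approx 5825.2$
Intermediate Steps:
$X{\left(T,w \right)} = 2 w$
$C = - \frac{17179}{14130}$ ($C = \frac{-17357 + 2 \cdot 89}{14027 + 103} = \frac{-17357 + 178}{14130} = \left(-17179\right) \frac{1}{14130} = - \frac{17179}{14130} \approx -1.2158$)
$\left(-89 - -5913\right) - C = \left(-89 - -5913\right) - - \frac{17179}{14130} = \left(-89 + 5913\right) + \frac{17179}{14130} = 5824 + \frac{17179}{14130} = \frac{82310299}{14130}$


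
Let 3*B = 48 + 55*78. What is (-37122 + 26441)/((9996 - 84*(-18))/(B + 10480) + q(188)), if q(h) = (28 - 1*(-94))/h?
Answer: -5986935482/904619 ≈ -6618.2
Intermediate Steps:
B = 1446 (B = (48 + 55*78)/3 = (48 + 4290)/3 = (⅓)*4338 = 1446)
q(h) = 122/h (q(h) = (28 + 94)/h = 122/h)
(-37122 + 26441)/((9996 - 84*(-18))/(B + 10480) + q(188)) = (-37122 + 26441)/((9996 - 84*(-18))/(1446 + 10480) + 122/188) = -10681/((9996 + 1512)/11926 + 122*(1/188)) = -10681/(11508*(1/11926) + 61/94) = -10681/(5754/5963 + 61/94) = -10681/904619/560522 = -10681*560522/904619 = -5986935482/904619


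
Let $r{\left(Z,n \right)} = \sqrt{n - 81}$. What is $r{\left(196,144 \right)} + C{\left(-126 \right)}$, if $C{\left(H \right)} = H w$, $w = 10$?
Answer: $-1260 + 3 \sqrt{7} \approx -1252.1$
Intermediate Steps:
$r{\left(Z,n \right)} = \sqrt{-81 + n}$
$C{\left(H \right)} = 10 H$ ($C{\left(H \right)} = H 10 = 10 H$)
$r{\left(196,144 \right)} + C{\left(-126 \right)} = \sqrt{-81 + 144} + 10 \left(-126\right) = \sqrt{63} - 1260 = 3 \sqrt{7} - 1260 = -1260 + 3 \sqrt{7}$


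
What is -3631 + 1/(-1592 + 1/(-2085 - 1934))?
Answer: -23232046138/6398249 ≈ -3631.0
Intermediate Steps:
-3631 + 1/(-1592 + 1/(-2085 - 1934)) = -3631 + 1/(-1592 + 1/(-4019)) = -3631 + 1/(-1592 - 1/4019) = -3631 + 1/(-6398249/4019) = -3631 - 4019/6398249 = -23232046138/6398249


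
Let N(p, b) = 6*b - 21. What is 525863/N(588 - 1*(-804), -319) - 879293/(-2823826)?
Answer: -1483244179883/5464103310 ≈ -271.45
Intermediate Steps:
N(p, b) = -21 + 6*b
525863/N(588 - 1*(-804), -319) - 879293/(-2823826) = 525863/(-21 + 6*(-319)) - 879293/(-2823826) = 525863/(-21 - 1914) - 879293*(-1/2823826) = 525863/(-1935) + 879293/2823826 = 525863*(-1/1935) + 879293/2823826 = -525863/1935 + 879293/2823826 = -1483244179883/5464103310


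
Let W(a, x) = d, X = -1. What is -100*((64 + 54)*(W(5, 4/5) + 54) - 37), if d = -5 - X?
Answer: -586300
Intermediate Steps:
d = -4 (d = -5 - 1*(-1) = -5 + 1 = -4)
W(a, x) = -4
-100*((64 + 54)*(W(5, 4/5) + 54) - 37) = -100*((64 + 54)*(-4 + 54) - 37) = -100*(118*50 - 37) = -100*(5900 - 37) = -100*5863 = -586300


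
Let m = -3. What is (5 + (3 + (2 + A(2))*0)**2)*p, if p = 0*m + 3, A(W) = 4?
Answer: 42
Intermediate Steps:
p = 3 (p = 0*(-3) + 3 = 0 + 3 = 3)
(5 + (3 + (2 + A(2))*0)**2)*p = (5 + (3 + (2 + 4)*0)**2)*3 = (5 + (3 + 6*0)**2)*3 = (5 + (3 + 0)**2)*3 = (5 + 3**2)*3 = (5 + 9)*3 = 14*3 = 42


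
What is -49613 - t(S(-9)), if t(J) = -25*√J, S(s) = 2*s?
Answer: -49613 + 75*I*√2 ≈ -49613.0 + 106.07*I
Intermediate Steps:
-49613 - t(S(-9)) = -49613 - (-25)*√(2*(-9)) = -49613 - (-25)*√(-18) = -49613 - (-25)*3*I*√2 = -49613 - (-75)*I*√2 = -49613 + 75*I*√2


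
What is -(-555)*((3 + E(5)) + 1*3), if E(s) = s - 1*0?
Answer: 6105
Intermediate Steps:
E(s) = s (E(s) = s + 0 = s)
-(-555)*((3 + E(5)) + 1*3) = -(-555)*((3 + 5) + 1*3) = -(-555)*(8 + 3) = -(-555)*11 = -111*(-55) = 6105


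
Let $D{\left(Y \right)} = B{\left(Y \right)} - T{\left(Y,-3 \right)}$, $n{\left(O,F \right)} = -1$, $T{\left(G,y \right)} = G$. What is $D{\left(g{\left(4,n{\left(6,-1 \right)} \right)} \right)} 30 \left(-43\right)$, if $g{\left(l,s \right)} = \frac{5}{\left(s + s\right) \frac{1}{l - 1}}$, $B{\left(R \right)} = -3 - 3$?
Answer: $-1935$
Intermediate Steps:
$B{\left(R \right)} = -6$ ($B{\left(R \right)} = -3 - 3 = -6$)
$g{\left(l,s \right)} = \frac{5 \left(-1 + l\right)}{2 s}$ ($g{\left(l,s \right)} = \frac{5}{2 s \frac{1}{-1 + l}} = 5 \frac{-1 + l}{2 s} = \frac{5 \left(-1 + l\right)}{2 s}$)
$D{\left(Y \right)} = -6 - Y$
$D{\left(g{\left(4,n{\left(6,-1 \right)} \right)} \right)} 30 \left(-43\right) = \left(-6 - \frac{5 \left(-1 + 4\right)}{2 \left(-1\right)}\right) 30 \left(-43\right) = \left(-6 - \frac{5}{2} \left(-1\right) 3\right) 30 \left(-43\right) = \left(-6 - - \frac{15}{2}\right) 30 \left(-43\right) = \left(-6 + \frac{15}{2}\right) 30 \left(-43\right) = \frac{3}{2} \cdot 30 \left(-43\right) = 45 \left(-43\right) = -1935$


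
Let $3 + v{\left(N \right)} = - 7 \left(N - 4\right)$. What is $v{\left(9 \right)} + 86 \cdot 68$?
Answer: $5810$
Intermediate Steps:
$v{\left(N \right)} = 25 - 7 N$ ($v{\left(N \right)} = -3 - 7 \left(N - 4\right) = -3 - 7 \left(-4 + N\right) = -3 - \left(-28 + 7 N\right) = 25 - 7 N$)
$v{\left(9 \right)} + 86 \cdot 68 = \left(25 - 63\right) + 86 \cdot 68 = \left(25 - 63\right) + 5848 = -38 + 5848 = 5810$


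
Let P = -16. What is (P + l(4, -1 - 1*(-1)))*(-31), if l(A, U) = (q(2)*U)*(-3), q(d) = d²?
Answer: 496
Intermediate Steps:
l(A, U) = -12*U (l(A, U) = (2²*U)*(-3) = (4*U)*(-3) = -12*U)
(P + l(4, -1 - 1*(-1)))*(-31) = (-16 - 12*(-1 - 1*(-1)))*(-31) = (-16 - 12*(-1 + 1))*(-31) = (-16 - 12*0)*(-31) = (-16 + 0)*(-31) = -16*(-31) = 496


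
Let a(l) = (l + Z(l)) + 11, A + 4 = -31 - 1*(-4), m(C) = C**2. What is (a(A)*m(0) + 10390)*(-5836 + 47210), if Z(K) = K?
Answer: 429875860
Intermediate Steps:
A = -31 (A = -4 + (-31 - 1*(-4)) = -4 + (-31 + 4) = -4 - 27 = -31)
a(l) = 11 + 2*l (a(l) = (l + l) + 11 = 2*l + 11 = 11 + 2*l)
(a(A)*m(0) + 10390)*(-5836 + 47210) = ((11 + 2*(-31))*0**2 + 10390)*(-5836 + 47210) = ((11 - 62)*0 + 10390)*41374 = (-51*0 + 10390)*41374 = (0 + 10390)*41374 = 10390*41374 = 429875860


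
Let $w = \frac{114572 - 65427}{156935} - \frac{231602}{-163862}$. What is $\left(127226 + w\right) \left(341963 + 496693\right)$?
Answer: $\frac{274387099088716443648}{2571568297} \approx 1.067 \cdot 10^{11}$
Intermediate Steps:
$w = \frac{4439945786}{2571568297}$ ($w = 49145 \cdot \frac{1}{156935} - - \frac{115801}{81931} = \frac{9829}{31387} + \frac{115801}{81931} = \frac{4439945786}{2571568297} \approx 1.7266$)
$\left(127226 + w\right) \left(341963 + 496693\right) = \left(127226 + \frac{4439945786}{2571568297}\right) \left(341963 + 496693\right) = \frac{327174788099908}{2571568297} \cdot 838656 = \frac{274387099088716443648}{2571568297}$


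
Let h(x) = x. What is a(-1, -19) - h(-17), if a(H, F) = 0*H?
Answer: 17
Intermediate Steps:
a(H, F) = 0
a(-1, -19) - h(-17) = 0 - 1*(-17) = 0 + 17 = 17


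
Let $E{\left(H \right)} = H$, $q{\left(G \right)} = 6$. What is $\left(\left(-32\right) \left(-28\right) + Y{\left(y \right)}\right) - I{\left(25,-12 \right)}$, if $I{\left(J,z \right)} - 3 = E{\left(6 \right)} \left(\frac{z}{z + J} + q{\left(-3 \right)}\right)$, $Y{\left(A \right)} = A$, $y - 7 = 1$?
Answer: $\frac{11317}{13} \approx 870.54$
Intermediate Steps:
$y = 8$ ($y = 7 + 1 = 8$)
$I{\left(J,z \right)} = 39 + \frac{6 z}{J + z}$ ($I{\left(J,z \right)} = 3 + 6 \left(\frac{z}{z + J} + 6\right) = 3 + 6 \left(\frac{z}{J + z} + 6\right) = 3 + 6 \left(6 + \frac{z}{J + z}\right) = 3 + \left(36 + \frac{6 z}{J + z}\right) = 39 + \frac{6 z}{J + z}$)
$\left(\left(-32\right) \left(-28\right) + Y{\left(y \right)}\right) - I{\left(25,-12 \right)} = \left(\left(-32\right) \left(-28\right) + 8\right) - \frac{3 \left(13 \cdot 25 + 15 \left(-12\right)\right)}{25 - 12} = \left(896 + 8\right) - \frac{3 \left(325 - 180\right)}{13} = 904 - 3 \cdot \frac{1}{13} \cdot 145 = 904 - \frac{435}{13} = \frac{11317}{13}$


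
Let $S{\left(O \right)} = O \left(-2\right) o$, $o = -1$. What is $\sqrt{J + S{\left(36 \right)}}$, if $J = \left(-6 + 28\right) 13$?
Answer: $\sqrt{358} \approx 18.921$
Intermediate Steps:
$S{\left(O \right)} = 2 O$ ($S{\left(O \right)} = O \left(-2\right) \left(-1\right) = - 2 O \left(-1\right) = 2 O$)
$J = 286$ ($J = 22 \cdot 13 = 286$)
$\sqrt{J + S{\left(36 \right)}} = \sqrt{286 + 2 \cdot 36} = \sqrt{286 + 72} = \sqrt{358}$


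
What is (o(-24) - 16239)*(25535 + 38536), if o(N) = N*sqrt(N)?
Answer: -1040448969 - 3075408*I*sqrt(6) ≈ -1.0404e+9 - 7.5332e+6*I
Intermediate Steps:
o(N) = N**(3/2)
(o(-24) - 16239)*(25535 + 38536) = ((-24)**(3/2) - 16239)*(25535 + 38536) = (-48*I*sqrt(6) - 16239)*64071 = (-16239 - 48*I*sqrt(6))*64071 = -1040448969 - 3075408*I*sqrt(6)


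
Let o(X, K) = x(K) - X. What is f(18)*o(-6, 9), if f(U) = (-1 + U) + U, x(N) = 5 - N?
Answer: 70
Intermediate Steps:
f(U) = -1 + 2*U
o(X, K) = 5 - K - X (o(X, K) = (5 - K) - X = 5 - K - X)
f(18)*o(-6, 9) = (-1 + 2*18)*(5 - 1*9 - 1*(-6)) = (-1 + 36)*(5 - 9 + 6) = 35*2 = 70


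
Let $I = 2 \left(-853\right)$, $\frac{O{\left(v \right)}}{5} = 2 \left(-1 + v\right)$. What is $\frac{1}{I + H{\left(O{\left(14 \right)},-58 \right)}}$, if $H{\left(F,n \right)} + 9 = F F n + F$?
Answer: $- \frac{1}{981785} \approx -1.0186 \cdot 10^{-6}$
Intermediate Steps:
$O{\left(v \right)} = -10 + 10 v$ ($O{\left(v \right)} = 5 \cdot 2 \left(-1 + v\right) = 5 \left(-2 + 2 v\right) = -10 + 10 v$)
$H{\left(F,n \right)} = -9 + F + n F^{2}$ ($H{\left(F,n \right)} = -9 + \left(F F n + F\right) = -9 + \left(F^{2} n + F\right) = -9 + \left(n F^{2} + F\right) = -9 + \left(F + n F^{2}\right) = -9 + F + n F^{2}$)
$I = -1706$
$\frac{1}{I + H{\left(O{\left(14 \right)},-58 \right)}} = \frac{1}{-1706 - \left(-121 + 58 \left(-10 + 10 \cdot 14\right)^{2}\right)} = \frac{1}{-1706 - \left(-121 + 58 \left(-10 + 140\right)^{2}\right)} = \frac{1}{-1706 - \left(-121 + 980200\right)} = \frac{1}{-1706 - 980079} = \frac{1}{-981785} = - \frac{1}{981785}$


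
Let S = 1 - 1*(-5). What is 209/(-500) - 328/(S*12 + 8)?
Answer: -2259/500 ≈ -4.5180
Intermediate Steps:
S = 6 (S = 1 + 5 = 6)
209/(-500) - 328/(S*12 + 8) = 209/(-500) - 328/(6*12 + 8) = 209*(-1/500) - 328/(72 + 8) = -209/500 - 328/80 = -209/500 - 328*1/80 = -209/500 - 41/10 = -2259/500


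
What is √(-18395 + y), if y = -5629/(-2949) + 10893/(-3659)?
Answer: I*√2141900915529721881/10790391 ≈ 135.63*I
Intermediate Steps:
y = -11526946/10790391 (y = -5629*(-1/2949) + 10893*(-1/3659) = 5629/2949 - 10893/3659 = -11526946/10790391 ≈ -1.0683)
√(-18395 + y) = √(-18395 - 11526946/10790391) = √(-198500769391/10790391) = I*√2141900915529721881/10790391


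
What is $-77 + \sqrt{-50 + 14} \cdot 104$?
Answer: $-77 + 624 i \approx -77.0 + 624.0 i$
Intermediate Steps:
$-77 + \sqrt{-50 + 14} \cdot 104 = -77 + \sqrt{-36} \cdot 104 = -77 + 6 i 104 = -77 + 624 i$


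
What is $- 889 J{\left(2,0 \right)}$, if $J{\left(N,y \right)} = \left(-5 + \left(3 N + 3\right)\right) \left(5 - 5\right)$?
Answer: $0$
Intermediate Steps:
$J{\left(N,y \right)} = 0$ ($J{\left(N,y \right)} = \left(-5 + \left(3 + 3 N\right)\right) 0 = \left(-2 + 3 N\right) 0 = 0$)
$- 889 J{\left(2,0 \right)} = \left(-889\right) 0 = 0$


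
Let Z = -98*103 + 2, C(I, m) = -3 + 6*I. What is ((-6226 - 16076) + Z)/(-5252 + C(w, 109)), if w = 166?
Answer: 32394/4259 ≈ 7.6060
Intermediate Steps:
Z = -10092 (Z = -10094 + 2 = -10092)
((-6226 - 16076) + Z)/(-5252 + C(w, 109)) = ((-6226 - 16076) - 10092)/(-5252 + (-3 + 6*166)) = (-22302 - 10092)/(-5252 + (-3 + 996)) = -32394/(-5252 + 993) = -32394/(-4259) = -32394*(-1/4259) = 32394/4259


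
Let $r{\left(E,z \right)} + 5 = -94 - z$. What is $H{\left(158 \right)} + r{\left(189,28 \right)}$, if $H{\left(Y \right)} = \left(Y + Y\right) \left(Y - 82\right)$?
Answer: $23889$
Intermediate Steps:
$r{\left(E,z \right)} = -99 - z$ ($r{\left(E,z \right)} = -5 - \left(94 + z\right) = -99 - z$)
$H{\left(Y \right)} = 2 Y \left(-82 + Y\right)$
$H{\left(158 \right)} + r{\left(189,28 \right)} = 2 \cdot 158 \left(-82 + 158\right) - 127 = 2 \cdot 158 \cdot 76 - 127 = 24016 - 127 = 23889$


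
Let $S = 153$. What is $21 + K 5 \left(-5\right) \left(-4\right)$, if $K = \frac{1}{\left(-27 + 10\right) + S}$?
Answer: $\frac{739}{34} \approx 21.735$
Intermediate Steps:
$K = \frac{1}{136}$ ($K = \frac{1}{\left(-27 + 10\right) + 153} = \frac{1}{-17 + 153} = \frac{1}{136} \approx 0.0073529$)
$21 + K 5 \left(-5\right) \left(-4\right) = 21 + \frac{5 \left(-5\right) \left(-4\right)}{136} = 21 + \frac{\left(-25\right) \left(-4\right)}{136} = 21 + \frac{1}{136} \cdot 100 = 21 + \frac{25}{34} = \frac{739}{34}$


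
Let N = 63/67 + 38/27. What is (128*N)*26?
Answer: 14134016/1809 ≈ 7813.2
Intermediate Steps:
N = 4247/1809 (N = 63*(1/67) + 38*(1/27) = 63/67 + 38/27 = 4247/1809 ≈ 2.3477)
(128*N)*26 = (128*(4247/1809))*26 = (543616/1809)*26 = 14134016/1809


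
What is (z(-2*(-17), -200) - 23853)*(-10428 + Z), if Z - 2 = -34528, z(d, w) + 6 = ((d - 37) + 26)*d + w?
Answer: 1046394258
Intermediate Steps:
z(d, w) = -6 + w + d*(-11 + d) (z(d, w) = -6 + (((d - 37) + 26)*d + w) = -6 + (((-37 + d) + 26)*d + w) = -6 + ((-11 + d)*d + w) = -6 + (d*(-11 + d) + w) = -6 + (w + d*(-11 + d)) = -6 + w + d*(-11 + d))
Z = -34526 (Z = 2 - 34528 = -34526)
(z(-2*(-17), -200) - 23853)*(-10428 + Z) = ((-6 - 200 + (-2*(-17))**2 - (-22)*(-17)) - 23853)*(-10428 - 34526) = ((-6 - 200 + 34**2 - 11*34) - 23853)*(-44954) = ((-6 - 200 + 1156 - 374) - 23853)*(-44954) = (576 - 23853)*(-44954) = -23277*(-44954) = 1046394258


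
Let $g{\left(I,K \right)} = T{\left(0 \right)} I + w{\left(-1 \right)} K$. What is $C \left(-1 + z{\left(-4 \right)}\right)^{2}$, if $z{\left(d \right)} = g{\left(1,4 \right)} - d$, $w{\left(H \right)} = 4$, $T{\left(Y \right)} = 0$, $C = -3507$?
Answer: $-1266027$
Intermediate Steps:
$g{\left(I,K \right)} = 4 K$ ($g{\left(I,K \right)} = 0 I + 4 K = 0 + 4 K = 4 K$)
$z{\left(d \right)} = 16 - d$ ($z{\left(d \right)} = 4 \cdot 4 - d = 16 - d$)
$C \left(-1 + z{\left(-4 \right)}\right)^{2} = - 3507 \left(-1 + \left(16 - -4\right)\right)^{2} = - 3507 \left(-1 + \left(16 + 4\right)\right)^{2} = - 3507 \left(-1 + 20\right)^{2} = - 3507 \cdot 19^{2} = \left(-3507\right) 361 = -1266027$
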